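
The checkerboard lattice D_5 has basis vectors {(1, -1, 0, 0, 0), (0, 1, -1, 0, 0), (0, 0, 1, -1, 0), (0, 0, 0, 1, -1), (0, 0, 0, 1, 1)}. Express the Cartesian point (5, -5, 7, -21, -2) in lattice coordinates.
5b₁ + 7b₃ - 6b₄ - 8b₅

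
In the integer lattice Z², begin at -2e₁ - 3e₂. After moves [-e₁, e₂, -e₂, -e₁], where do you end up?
(-4, -3)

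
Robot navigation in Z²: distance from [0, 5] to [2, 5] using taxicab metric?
2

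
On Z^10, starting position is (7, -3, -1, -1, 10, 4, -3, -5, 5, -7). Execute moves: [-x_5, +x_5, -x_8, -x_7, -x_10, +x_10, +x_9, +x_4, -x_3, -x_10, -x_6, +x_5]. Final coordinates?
(7, -3, -2, 0, 11, 3, -4, -6, 6, -8)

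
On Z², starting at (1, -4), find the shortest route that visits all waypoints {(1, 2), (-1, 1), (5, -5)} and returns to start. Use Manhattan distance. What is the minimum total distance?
26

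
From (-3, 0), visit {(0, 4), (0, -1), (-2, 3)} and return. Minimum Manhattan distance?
16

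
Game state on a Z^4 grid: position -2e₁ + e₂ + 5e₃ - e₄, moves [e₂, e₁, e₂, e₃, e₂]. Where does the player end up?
(-1, 4, 6, -1)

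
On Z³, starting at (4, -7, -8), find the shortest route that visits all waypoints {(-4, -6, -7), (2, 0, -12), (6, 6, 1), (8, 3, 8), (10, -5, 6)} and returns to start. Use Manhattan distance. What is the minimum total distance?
96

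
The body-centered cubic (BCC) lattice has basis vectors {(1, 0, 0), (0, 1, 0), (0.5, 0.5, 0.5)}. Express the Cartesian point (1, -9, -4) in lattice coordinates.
5b₁ - 5b₂ - 8b₃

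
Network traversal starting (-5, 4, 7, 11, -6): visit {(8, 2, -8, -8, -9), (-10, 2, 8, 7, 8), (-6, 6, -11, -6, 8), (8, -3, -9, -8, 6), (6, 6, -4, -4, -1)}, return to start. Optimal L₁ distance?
182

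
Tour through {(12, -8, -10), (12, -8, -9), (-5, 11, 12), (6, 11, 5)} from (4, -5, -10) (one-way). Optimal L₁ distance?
69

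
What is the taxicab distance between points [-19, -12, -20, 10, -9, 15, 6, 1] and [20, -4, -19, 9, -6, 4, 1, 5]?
72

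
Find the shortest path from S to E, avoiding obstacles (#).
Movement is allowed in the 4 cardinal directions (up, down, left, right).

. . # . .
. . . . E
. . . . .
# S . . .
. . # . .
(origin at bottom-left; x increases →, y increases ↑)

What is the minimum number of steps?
5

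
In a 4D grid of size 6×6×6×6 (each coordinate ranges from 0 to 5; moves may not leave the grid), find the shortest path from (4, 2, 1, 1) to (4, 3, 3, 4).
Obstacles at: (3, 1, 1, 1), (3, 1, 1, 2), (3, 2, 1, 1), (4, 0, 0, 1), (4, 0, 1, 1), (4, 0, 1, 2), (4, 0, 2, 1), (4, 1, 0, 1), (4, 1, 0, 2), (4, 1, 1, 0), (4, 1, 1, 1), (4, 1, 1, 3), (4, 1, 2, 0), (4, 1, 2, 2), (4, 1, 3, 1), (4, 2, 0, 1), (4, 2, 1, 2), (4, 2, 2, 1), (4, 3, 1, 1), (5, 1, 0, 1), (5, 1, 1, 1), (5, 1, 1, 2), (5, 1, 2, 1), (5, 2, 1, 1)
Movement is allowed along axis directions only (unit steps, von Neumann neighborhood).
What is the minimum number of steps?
8
(one shortest path: (4, 2, 1, 1) → (4, 2, 1, 0) → (4, 3, 1, 0) → (4, 3, 2, 0) → (4, 3, 3, 0) → (4, 3, 3, 1) → (4, 3, 3, 2) → (4, 3, 3, 3) → (4, 3, 3, 4))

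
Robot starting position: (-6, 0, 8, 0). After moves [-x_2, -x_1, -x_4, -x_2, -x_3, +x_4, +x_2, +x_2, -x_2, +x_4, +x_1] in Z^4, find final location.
(-6, -1, 7, 1)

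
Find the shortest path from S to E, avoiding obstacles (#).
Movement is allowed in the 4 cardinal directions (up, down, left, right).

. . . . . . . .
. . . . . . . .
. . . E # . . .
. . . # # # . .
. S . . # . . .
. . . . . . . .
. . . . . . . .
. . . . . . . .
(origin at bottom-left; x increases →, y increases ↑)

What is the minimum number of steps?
4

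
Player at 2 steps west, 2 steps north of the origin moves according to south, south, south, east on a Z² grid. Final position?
(-1, -1)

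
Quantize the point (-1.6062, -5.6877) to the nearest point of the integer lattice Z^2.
(-2, -6)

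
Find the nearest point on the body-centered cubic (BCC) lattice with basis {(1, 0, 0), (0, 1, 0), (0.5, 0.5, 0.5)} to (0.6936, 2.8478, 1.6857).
(0.5, 2.5, 1.5)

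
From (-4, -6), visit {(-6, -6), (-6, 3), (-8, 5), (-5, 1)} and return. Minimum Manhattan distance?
30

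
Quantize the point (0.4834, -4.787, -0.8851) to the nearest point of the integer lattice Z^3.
(0, -5, -1)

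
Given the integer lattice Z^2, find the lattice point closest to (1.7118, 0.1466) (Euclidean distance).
(2, 0)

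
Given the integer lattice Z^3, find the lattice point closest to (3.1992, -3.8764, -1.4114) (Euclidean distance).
(3, -4, -1)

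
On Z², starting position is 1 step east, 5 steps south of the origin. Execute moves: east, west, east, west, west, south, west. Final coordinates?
(-1, -6)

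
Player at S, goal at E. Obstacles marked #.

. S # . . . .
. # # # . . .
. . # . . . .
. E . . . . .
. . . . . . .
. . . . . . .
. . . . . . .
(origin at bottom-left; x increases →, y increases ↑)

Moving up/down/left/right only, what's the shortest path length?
5
(one shortest path: (1, 6) → (0, 6) → (0, 5) → (0, 4) → (1, 4) → (1, 3))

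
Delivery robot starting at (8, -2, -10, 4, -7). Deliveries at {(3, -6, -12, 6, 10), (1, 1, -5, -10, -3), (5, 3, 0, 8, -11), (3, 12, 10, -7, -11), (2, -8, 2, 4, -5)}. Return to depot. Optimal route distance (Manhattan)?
198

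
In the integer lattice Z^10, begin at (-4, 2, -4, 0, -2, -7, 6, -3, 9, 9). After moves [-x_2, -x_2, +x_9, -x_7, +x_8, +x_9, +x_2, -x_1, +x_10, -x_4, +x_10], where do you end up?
(-5, 1, -4, -1, -2, -7, 5, -2, 11, 11)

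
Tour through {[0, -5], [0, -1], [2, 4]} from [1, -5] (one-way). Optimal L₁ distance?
12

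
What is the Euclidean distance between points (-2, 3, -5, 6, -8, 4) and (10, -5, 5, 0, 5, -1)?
23.1948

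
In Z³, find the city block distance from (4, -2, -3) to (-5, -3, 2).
15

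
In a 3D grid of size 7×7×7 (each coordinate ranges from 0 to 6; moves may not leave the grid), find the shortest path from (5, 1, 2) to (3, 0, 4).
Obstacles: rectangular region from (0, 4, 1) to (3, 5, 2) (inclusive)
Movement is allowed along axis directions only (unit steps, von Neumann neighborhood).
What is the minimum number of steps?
5
(one shortest path: (5, 1, 2) → (4, 1, 2) → (3, 1, 2) → (3, 0, 2) → (3, 0, 3) → (3, 0, 4))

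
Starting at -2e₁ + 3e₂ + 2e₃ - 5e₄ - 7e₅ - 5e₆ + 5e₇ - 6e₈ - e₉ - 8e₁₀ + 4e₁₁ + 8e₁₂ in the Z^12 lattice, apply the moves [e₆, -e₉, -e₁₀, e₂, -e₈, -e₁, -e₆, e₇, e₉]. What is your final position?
(-3, 4, 2, -5, -7, -5, 6, -7, -1, -9, 4, 8)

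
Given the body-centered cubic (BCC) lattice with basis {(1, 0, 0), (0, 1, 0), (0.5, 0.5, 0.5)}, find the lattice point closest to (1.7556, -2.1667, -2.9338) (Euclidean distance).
(2, -2, -3)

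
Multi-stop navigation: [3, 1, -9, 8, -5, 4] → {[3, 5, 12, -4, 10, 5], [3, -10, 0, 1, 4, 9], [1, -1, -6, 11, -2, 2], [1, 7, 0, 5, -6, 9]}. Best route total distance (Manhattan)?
121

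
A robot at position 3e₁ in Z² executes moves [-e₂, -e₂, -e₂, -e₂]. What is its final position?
(3, -4)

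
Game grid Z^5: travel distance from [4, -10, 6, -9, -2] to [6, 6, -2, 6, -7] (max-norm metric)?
16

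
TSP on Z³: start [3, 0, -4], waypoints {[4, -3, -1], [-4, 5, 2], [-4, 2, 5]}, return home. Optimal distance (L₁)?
50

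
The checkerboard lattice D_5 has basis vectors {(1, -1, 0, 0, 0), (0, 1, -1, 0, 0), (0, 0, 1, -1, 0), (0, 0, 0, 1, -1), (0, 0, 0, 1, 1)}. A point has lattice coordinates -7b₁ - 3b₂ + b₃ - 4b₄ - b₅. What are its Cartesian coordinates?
(-7, 4, 4, -6, 3)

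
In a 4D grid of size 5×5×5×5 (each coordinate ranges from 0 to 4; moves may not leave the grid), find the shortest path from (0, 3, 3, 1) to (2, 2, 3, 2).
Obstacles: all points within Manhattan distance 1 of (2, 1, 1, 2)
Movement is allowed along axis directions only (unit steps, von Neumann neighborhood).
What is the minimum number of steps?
4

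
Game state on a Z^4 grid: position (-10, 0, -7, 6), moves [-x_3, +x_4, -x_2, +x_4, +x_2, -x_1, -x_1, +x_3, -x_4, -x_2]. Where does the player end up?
(-12, -1, -7, 7)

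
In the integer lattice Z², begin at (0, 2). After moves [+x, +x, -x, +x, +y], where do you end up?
(2, 3)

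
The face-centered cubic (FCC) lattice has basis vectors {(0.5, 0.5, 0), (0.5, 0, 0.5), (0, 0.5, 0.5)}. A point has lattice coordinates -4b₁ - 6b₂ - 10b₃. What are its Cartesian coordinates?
(-5, -7, -8)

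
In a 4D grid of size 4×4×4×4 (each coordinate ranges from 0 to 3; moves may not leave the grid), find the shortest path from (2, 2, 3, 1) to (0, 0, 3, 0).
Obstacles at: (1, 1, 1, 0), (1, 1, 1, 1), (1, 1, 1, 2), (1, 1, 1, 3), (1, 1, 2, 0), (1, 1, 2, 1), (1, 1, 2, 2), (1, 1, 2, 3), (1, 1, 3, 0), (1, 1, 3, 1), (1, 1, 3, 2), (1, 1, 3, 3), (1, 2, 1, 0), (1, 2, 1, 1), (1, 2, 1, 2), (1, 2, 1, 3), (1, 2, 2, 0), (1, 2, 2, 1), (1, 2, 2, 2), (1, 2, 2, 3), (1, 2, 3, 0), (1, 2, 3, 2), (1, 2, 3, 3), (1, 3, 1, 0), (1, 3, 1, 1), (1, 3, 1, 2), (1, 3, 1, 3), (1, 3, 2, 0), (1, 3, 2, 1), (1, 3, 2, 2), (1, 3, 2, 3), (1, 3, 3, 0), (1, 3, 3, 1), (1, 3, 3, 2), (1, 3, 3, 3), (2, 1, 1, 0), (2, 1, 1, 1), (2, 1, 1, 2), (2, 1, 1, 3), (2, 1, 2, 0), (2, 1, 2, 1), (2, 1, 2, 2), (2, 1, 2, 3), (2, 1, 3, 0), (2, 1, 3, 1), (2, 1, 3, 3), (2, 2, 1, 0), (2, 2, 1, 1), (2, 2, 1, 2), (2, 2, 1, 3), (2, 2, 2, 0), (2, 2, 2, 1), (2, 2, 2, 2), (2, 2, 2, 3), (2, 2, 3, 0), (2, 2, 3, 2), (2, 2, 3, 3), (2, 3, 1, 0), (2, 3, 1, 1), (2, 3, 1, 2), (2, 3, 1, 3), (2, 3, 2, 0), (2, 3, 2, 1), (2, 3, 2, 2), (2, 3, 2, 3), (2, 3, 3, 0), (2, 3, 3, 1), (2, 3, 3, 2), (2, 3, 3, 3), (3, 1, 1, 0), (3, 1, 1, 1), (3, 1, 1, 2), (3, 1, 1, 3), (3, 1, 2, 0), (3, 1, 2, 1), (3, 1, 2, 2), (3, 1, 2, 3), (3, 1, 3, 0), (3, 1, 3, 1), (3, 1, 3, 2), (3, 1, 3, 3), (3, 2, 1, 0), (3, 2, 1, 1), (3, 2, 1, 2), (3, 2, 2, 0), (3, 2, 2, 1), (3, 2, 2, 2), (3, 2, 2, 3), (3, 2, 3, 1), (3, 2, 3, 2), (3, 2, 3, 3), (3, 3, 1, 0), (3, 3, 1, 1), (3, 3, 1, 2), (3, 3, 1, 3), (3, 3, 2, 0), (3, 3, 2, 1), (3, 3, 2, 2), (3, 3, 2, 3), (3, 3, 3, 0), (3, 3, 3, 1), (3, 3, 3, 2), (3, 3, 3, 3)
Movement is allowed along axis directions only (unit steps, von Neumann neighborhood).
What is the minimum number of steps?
5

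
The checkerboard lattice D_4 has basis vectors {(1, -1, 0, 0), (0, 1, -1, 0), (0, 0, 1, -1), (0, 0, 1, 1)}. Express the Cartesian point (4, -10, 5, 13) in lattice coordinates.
4b₁ - 6b₂ - 7b₃ + 6b₄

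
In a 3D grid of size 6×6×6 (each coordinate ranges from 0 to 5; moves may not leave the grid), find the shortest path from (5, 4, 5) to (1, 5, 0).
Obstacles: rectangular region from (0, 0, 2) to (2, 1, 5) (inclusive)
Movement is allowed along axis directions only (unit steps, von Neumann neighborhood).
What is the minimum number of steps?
10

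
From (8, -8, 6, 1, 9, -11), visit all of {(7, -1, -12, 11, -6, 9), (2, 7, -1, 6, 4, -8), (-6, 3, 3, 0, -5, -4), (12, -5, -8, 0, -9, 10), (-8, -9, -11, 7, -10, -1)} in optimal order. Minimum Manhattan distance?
189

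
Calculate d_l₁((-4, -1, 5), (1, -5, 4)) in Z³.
10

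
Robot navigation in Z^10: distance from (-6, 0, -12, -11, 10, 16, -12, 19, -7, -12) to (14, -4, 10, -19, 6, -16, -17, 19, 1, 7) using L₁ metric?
122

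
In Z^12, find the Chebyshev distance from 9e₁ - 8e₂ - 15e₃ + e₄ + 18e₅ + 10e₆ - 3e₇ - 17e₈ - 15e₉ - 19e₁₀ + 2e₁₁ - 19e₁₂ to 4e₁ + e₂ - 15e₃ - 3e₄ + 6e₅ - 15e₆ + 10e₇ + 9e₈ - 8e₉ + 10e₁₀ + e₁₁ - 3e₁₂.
29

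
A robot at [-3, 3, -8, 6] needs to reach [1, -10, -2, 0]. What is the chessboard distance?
13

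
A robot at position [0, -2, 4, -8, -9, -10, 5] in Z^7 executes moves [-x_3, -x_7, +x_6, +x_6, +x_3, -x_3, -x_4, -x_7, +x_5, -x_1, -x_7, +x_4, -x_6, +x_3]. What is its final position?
(-1, -2, 4, -8, -8, -9, 2)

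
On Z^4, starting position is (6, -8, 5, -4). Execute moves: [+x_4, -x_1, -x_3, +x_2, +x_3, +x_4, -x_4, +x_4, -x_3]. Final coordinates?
(5, -7, 4, -2)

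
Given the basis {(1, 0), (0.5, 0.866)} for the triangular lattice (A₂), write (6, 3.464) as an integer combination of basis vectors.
4b₁ + 4b₂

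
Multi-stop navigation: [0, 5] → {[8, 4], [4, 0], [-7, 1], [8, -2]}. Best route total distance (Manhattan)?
33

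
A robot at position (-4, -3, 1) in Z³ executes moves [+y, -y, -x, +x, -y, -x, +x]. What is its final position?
(-4, -4, 1)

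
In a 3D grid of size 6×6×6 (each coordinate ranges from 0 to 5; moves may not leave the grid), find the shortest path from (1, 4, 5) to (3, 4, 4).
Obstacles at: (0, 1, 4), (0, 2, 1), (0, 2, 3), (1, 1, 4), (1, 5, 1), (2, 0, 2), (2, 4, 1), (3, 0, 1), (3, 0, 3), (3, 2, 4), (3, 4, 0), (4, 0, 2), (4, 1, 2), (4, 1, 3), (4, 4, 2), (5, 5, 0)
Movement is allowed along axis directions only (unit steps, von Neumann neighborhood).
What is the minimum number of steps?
3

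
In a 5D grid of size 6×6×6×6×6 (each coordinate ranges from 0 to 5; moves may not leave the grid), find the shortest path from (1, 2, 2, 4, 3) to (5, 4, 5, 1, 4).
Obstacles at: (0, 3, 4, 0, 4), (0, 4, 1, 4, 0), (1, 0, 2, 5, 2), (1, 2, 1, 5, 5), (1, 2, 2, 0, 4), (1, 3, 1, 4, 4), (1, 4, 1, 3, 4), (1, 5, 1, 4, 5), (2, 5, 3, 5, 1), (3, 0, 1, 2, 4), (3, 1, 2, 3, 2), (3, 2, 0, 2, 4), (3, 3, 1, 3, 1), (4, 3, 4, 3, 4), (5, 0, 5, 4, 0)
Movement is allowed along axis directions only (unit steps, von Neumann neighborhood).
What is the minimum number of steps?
13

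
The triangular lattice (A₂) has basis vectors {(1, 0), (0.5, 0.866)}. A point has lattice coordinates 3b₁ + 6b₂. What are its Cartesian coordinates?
(6, 5.196)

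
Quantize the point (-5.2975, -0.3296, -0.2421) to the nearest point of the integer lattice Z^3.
(-5, 0, 0)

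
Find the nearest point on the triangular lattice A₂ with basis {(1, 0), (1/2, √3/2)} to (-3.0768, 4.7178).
(-3, 5.196)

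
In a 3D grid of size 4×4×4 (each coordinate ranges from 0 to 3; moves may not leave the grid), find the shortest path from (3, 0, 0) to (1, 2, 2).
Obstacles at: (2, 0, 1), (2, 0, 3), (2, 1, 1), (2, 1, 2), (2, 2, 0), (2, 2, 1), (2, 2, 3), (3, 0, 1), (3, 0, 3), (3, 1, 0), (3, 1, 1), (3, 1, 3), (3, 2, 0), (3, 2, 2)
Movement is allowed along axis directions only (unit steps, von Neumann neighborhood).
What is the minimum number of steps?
6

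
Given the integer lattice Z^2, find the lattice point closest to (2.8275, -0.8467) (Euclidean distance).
(3, -1)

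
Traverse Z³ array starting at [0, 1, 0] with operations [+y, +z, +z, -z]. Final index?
(0, 2, 1)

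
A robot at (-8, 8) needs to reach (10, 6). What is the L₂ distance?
18.1108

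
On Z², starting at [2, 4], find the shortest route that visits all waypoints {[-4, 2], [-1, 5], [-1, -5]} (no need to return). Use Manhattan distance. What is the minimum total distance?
20
(one optimal route: (2, 4) → (-1, 5) → (-4, 2) → (-1, -5))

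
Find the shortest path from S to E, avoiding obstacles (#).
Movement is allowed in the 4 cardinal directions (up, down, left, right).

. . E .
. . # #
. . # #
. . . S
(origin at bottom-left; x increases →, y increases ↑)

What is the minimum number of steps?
6
(one shortest path: (3, 0) → (2, 0) → (1, 0) → (1, 1) → (1, 2) → (1, 3) → (2, 3))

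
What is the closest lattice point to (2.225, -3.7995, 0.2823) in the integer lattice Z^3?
(2, -4, 0)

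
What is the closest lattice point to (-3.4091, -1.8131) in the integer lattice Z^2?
(-3, -2)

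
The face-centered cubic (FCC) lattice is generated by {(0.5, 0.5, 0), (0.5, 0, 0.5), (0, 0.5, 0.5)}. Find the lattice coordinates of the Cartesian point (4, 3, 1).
6b₁ + 2b₂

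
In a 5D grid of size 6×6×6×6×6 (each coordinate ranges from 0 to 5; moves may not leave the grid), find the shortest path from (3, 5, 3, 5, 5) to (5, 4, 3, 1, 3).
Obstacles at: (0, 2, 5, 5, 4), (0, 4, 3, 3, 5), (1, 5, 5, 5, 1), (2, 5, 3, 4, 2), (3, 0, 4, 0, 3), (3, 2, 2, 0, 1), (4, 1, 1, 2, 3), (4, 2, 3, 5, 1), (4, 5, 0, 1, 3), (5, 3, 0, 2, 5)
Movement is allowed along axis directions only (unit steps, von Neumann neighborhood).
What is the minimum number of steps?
9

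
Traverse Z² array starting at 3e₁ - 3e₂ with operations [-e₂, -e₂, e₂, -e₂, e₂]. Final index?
(3, -4)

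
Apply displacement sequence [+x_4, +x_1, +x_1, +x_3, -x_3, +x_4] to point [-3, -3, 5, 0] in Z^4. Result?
(-1, -3, 5, 2)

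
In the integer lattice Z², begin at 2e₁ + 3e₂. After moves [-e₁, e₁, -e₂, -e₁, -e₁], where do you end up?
(0, 2)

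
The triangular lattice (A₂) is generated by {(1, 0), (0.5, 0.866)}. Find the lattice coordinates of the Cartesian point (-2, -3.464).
-4b₂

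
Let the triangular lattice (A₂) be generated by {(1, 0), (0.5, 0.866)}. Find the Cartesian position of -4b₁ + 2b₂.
(-3, 1.732)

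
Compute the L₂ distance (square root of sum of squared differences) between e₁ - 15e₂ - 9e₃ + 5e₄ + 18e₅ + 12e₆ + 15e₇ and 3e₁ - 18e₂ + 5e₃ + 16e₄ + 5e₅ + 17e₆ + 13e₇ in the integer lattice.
22.9783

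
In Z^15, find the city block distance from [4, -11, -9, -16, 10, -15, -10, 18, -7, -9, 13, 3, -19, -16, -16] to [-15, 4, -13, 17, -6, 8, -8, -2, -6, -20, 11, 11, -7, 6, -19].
191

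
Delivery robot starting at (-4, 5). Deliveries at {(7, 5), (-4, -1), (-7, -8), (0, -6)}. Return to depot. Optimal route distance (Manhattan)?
54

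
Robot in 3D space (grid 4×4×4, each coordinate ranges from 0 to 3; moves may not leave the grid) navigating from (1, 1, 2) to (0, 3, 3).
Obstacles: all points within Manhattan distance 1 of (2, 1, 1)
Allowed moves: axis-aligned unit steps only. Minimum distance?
4
(one shortest path: (1, 1, 2) → (0, 1, 2) → (0, 2, 2) → (0, 3, 2) → (0, 3, 3))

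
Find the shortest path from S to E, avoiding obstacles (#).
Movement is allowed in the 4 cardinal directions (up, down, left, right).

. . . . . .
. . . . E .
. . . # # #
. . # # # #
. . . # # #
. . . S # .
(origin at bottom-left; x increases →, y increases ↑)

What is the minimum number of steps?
9
(one shortest path: (3, 0) → (2, 0) → (1, 0) → (1, 1) → (1, 2) → (1, 3) → (2, 3) → (2, 4) → (3, 4) → (4, 4))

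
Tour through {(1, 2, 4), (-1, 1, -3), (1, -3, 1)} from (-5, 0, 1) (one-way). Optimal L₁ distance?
27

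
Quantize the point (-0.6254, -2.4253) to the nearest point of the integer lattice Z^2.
(-1, -2)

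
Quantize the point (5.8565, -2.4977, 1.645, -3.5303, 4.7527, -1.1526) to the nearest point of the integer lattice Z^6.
(6, -2, 2, -4, 5, -1)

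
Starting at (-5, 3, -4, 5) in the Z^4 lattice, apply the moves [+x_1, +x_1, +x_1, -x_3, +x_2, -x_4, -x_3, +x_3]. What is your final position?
(-2, 4, -5, 4)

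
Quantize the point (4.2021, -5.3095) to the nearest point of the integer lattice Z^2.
(4, -5)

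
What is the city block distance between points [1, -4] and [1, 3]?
7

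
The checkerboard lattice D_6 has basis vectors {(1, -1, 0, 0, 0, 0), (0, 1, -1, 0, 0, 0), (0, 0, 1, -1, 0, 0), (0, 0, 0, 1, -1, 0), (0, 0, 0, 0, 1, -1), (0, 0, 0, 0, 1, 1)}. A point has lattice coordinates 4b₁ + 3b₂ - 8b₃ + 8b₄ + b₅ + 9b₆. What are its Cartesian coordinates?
(4, -1, -11, 16, 2, 8)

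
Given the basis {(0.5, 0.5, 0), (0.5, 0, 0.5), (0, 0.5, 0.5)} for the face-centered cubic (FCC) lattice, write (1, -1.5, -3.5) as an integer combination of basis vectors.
3b₁ - b₂ - 6b₃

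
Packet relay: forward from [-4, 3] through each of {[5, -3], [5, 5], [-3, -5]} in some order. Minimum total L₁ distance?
27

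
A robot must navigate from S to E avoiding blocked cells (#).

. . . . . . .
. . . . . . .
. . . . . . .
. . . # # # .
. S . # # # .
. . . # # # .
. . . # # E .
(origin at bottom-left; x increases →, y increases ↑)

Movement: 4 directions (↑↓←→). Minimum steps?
12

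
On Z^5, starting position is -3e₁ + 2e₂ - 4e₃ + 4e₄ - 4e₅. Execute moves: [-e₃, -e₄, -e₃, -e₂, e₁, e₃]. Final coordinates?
(-2, 1, -5, 3, -4)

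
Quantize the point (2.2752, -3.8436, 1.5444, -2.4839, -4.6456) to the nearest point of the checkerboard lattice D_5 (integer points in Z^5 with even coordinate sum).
(2, -4, 2, -3, -5)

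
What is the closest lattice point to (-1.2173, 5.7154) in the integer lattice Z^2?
(-1, 6)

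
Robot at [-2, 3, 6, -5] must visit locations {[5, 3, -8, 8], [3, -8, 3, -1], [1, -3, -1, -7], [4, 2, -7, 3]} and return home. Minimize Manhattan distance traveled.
102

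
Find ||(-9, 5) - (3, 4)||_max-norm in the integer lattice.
12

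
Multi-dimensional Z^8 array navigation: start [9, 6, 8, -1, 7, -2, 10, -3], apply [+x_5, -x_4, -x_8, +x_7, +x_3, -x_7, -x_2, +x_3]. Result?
(9, 5, 10, -2, 8, -2, 10, -4)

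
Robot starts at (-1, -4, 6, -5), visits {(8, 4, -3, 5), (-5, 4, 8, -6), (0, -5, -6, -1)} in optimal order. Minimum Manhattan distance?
74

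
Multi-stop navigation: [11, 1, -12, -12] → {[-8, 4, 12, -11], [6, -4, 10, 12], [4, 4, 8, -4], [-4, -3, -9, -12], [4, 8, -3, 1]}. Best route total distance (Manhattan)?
136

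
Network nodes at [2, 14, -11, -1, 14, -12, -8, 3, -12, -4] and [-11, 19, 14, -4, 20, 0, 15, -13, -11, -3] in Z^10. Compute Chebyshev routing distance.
25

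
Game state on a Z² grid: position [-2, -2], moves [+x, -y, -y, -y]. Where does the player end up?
(-1, -5)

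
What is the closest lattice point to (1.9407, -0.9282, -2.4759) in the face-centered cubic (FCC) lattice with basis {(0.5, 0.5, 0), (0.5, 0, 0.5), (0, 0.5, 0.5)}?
(2, -0.5, -2.5)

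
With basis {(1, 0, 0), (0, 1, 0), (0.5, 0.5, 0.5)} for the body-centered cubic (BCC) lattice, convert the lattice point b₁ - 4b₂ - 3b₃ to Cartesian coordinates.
(-0.5, -5.5, -1.5)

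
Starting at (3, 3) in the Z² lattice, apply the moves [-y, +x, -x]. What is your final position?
(3, 2)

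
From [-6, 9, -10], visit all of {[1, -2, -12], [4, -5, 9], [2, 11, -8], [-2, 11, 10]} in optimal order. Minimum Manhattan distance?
80
(one optimal route: (-6, 9, -10) → (2, 11, -8) → (1, -2, -12) → (4, -5, 9) → (-2, 11, 10))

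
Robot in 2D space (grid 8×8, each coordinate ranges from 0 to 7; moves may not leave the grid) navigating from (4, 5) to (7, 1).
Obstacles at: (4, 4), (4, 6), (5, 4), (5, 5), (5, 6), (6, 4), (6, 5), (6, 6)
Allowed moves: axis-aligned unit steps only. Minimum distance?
9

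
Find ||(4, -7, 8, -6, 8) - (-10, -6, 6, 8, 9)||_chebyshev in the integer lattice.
14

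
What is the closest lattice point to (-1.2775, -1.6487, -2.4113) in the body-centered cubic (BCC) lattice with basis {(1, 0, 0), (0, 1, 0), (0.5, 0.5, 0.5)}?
(-1.5, -1.5, -2.5)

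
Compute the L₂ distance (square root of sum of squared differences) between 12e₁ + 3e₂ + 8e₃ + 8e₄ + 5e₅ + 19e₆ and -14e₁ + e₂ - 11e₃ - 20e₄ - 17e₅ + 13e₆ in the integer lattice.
48.4252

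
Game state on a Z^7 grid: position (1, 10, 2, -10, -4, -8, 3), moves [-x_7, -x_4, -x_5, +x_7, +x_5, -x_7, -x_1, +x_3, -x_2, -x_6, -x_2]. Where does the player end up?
(0, 8, 3, -11, -4, -9, 2)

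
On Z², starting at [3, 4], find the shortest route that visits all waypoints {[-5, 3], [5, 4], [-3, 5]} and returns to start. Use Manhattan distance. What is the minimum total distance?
24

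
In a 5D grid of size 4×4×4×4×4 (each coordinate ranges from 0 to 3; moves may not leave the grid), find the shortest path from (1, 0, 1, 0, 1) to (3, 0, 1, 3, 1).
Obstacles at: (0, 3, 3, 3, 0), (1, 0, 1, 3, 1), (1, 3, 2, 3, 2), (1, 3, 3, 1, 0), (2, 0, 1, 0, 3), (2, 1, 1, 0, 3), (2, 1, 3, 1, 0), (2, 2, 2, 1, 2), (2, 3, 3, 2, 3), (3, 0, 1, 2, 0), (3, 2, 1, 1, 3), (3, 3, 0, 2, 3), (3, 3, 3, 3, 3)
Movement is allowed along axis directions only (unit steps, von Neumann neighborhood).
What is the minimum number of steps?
5
(one shortest path: (1, 0, 1, 0, 1) → (2, 0, 1, 0, 1) → (3, 0, 1, 0, 1) → (3, 0, 1, 1, 1) → (3, 0, 1, 2, 1) → (3, 0, 1, 3, 1))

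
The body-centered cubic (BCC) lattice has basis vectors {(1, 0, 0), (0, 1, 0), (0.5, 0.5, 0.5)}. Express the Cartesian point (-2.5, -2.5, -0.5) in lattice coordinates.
-2b₁ - 2b₂ - b₃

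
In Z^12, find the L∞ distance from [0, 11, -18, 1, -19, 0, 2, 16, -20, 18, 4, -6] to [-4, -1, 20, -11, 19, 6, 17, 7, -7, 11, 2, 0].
38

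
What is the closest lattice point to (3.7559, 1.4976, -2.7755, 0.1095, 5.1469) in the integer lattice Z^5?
(4, 1, -3, 0, 5)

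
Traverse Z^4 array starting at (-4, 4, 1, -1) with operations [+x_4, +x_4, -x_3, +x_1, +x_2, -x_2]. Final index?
(-3, 4, 0, 1)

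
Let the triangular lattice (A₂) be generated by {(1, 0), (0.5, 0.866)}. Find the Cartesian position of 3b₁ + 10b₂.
(8, 8.66)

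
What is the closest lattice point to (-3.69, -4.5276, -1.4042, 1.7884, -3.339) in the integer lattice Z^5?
(-4, -5, -1, 2, -3)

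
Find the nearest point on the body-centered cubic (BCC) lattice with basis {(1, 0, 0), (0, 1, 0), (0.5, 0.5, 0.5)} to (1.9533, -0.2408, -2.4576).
(2, 0, -2)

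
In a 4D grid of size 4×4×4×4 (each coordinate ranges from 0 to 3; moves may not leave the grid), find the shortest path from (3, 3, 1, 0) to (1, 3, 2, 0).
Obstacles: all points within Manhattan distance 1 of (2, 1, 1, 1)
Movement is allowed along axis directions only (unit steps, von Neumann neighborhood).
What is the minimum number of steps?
3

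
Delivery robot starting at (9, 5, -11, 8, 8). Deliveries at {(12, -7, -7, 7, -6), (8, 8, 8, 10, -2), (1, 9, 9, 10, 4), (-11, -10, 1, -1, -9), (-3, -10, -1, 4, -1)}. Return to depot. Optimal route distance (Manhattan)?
196
(one optimal route: (9, 5, -11, 8, 8) → (12, -7, -7, 7, -6) → (-11, -10, 1, -1, -9) → (-3, -10, -1, 4, -1) → (1, 9, 9, 10, 4) → (8, 8, 8, 10, -2) → (9, 5, -11, 8, 8))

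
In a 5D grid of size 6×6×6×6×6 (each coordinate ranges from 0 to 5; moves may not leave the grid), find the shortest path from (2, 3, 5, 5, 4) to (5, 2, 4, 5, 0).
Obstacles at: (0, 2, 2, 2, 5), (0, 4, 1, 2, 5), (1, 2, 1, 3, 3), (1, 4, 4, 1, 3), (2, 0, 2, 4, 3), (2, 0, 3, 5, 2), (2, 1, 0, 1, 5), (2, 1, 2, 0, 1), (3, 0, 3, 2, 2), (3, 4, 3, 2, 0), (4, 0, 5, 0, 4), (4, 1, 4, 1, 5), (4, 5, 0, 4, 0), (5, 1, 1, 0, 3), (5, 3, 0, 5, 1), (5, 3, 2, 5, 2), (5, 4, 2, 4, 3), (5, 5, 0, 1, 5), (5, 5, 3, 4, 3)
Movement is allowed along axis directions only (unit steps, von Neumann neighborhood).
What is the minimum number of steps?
9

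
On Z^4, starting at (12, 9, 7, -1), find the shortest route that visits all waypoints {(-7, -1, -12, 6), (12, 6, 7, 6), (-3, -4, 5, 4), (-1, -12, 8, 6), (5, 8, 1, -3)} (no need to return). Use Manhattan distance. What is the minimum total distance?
113
(one optimal route: (12, 9, 7, -1) → (5, 8, 1, -3) → (12, 6, 7, 6) → (-1, -12, 8, 6) → (-3, -4, 5, 4) → (-7, -1, -12, 6))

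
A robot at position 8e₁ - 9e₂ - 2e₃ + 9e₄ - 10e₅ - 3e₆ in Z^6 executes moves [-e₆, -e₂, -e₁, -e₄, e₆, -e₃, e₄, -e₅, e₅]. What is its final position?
(7, -10, -3, 9, -10, -3)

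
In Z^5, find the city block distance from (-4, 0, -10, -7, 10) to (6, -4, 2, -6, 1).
36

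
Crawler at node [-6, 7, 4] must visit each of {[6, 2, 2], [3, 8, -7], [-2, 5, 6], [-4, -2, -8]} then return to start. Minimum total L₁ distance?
82
(one optimal route: (-6, 7, 4) → (-2, 5, 6) → (6, 2, 2) → (3, 8, -7) → (-4, -2, -8) → (-6, 7, 4))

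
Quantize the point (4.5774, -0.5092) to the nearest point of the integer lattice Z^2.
(5, -1)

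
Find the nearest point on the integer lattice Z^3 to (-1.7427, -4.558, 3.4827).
(-2, -5, 3)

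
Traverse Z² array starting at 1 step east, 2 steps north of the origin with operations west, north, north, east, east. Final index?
(2, 4)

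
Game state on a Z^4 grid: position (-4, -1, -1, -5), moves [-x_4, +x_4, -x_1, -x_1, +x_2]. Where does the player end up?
(-6, 0, -1, -5)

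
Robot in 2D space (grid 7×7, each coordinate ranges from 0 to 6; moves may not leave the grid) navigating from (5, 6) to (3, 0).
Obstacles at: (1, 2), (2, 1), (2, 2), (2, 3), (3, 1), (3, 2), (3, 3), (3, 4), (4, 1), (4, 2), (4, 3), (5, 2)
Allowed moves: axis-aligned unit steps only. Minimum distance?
10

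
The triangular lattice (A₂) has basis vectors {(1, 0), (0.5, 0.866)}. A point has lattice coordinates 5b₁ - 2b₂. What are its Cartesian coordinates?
(4, -1.732)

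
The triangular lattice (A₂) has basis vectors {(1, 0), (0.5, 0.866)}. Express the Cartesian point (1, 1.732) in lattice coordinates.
2b₂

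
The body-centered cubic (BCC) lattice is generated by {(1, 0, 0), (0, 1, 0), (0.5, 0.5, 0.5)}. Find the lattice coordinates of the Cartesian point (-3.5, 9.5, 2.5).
-6b₁ + 7b₂ + 5b₃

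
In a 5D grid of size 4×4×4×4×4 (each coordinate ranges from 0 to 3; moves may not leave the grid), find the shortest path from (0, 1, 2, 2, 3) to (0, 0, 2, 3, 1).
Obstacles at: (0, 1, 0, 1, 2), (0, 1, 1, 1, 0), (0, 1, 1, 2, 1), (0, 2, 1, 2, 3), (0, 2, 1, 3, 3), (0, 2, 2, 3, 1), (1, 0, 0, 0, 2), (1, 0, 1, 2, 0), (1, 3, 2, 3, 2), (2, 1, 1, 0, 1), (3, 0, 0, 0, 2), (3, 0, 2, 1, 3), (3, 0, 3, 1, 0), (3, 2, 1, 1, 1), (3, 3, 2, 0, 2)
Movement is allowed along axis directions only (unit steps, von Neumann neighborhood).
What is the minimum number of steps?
4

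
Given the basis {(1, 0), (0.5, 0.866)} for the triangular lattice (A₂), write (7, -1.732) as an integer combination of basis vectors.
8b₁ - 2b₂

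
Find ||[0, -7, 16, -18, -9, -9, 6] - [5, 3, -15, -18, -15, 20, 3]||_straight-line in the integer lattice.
44.4072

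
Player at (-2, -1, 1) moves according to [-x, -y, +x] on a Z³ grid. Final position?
(-2, -2, 1)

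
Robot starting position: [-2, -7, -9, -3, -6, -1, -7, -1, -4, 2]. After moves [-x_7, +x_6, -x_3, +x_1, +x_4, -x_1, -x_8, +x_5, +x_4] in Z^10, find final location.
(-2, -7, -10, -1, -5, 0, -8, -2, -4, 2)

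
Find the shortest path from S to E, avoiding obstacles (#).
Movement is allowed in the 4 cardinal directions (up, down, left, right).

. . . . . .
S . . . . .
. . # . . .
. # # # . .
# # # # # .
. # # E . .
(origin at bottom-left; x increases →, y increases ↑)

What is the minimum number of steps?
11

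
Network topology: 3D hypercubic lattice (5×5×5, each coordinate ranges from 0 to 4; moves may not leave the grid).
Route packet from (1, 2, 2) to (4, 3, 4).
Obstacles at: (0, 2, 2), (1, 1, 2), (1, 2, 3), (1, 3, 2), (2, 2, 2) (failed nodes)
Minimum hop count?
8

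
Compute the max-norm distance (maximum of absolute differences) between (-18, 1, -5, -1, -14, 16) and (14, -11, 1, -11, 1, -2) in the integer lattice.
32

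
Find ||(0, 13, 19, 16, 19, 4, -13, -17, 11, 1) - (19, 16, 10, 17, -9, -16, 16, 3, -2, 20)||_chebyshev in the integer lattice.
29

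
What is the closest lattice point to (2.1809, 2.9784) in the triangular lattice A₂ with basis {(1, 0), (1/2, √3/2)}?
(2.5, 2.598)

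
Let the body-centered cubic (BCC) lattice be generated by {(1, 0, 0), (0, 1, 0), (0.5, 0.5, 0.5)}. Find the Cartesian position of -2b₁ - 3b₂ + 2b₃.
(-1, -2, 1)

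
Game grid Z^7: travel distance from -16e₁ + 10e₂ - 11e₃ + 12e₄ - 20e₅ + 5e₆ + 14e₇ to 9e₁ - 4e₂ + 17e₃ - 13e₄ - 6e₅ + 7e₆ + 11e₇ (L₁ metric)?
111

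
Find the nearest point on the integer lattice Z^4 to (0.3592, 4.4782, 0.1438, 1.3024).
(0, 4, 0, 1)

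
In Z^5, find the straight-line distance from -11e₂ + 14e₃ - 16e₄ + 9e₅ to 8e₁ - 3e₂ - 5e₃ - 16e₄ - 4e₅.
25.6515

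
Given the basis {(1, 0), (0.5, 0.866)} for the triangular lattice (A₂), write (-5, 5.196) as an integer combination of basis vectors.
-8b₁ + 6b₂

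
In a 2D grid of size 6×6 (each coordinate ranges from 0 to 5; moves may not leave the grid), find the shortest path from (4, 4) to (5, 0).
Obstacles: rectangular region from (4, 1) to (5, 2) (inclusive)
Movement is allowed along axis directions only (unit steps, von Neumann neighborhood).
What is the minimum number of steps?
7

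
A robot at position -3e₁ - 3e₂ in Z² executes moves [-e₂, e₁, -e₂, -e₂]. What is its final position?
(-2, -6)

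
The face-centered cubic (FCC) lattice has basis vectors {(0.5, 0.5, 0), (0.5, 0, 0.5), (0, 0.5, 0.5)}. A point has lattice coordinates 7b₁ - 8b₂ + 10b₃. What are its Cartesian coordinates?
(-0.5, 8.5, 1)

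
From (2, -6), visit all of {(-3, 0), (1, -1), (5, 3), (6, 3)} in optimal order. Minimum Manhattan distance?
23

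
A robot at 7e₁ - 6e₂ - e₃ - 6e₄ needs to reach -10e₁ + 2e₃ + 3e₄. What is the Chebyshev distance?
17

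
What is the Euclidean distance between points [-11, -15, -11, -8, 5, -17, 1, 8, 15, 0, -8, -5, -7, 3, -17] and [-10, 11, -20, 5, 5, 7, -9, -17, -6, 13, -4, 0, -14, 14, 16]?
64.3273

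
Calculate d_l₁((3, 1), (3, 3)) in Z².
2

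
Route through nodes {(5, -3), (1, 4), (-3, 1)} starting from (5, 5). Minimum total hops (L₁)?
24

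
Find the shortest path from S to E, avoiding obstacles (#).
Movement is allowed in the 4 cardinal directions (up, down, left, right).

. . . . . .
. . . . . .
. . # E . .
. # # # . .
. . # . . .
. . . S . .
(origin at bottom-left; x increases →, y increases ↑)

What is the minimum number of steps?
5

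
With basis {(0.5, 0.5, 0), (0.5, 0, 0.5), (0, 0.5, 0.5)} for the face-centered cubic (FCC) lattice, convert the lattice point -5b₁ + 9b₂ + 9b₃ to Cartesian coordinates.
(2, 2, 9)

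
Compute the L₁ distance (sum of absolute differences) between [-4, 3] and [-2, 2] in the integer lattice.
3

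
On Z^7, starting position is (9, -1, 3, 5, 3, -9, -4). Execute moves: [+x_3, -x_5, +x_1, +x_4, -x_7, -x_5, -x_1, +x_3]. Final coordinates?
(9, -1, 5, 6, 1, -9, -5)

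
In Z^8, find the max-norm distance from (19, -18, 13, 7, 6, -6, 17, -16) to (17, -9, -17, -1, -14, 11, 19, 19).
35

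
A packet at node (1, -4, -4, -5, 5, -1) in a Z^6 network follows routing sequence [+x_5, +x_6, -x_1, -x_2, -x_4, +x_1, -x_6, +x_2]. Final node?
(1, -4, -4, -6, 6, -1)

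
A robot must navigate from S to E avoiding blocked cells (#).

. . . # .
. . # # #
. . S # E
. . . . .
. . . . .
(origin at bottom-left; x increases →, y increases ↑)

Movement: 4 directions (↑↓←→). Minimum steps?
4
(one shortest path: (2, 2) → (2, 1) → (3, 1) → (4, 1) → (4, 2))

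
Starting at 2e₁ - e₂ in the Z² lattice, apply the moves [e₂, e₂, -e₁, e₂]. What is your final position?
(1, 2)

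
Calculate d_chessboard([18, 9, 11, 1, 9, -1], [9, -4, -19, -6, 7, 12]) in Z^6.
30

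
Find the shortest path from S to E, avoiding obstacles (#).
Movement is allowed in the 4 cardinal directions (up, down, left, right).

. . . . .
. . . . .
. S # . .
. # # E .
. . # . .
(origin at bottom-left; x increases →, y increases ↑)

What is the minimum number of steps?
5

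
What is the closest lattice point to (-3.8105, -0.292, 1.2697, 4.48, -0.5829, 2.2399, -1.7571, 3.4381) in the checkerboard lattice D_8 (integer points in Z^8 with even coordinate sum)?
(-4, 0, 1, 5, -1, 2, -2, 3)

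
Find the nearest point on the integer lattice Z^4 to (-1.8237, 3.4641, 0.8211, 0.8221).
(-2, 3, 1, 1)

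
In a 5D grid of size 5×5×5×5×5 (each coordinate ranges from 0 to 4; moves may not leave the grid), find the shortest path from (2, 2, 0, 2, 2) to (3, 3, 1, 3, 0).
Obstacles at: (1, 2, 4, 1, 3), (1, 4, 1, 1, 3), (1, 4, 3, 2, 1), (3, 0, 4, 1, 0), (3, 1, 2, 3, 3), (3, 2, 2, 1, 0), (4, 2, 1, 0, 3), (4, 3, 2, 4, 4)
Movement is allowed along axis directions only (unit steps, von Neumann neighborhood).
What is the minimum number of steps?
6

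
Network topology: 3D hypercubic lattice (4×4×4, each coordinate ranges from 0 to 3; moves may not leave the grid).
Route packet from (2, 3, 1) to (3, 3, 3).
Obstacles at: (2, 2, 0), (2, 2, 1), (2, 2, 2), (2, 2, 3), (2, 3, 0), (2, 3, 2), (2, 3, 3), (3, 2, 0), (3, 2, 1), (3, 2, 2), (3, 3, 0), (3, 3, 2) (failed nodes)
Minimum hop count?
9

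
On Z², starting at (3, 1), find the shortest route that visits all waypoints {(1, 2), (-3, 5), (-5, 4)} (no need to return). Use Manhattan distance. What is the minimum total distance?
13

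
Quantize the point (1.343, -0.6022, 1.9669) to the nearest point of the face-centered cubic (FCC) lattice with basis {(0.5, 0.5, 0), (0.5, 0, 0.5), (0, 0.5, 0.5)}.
(1.5, -0.5, 2)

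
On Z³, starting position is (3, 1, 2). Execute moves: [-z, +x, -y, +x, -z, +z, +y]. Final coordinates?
(5, 1, 1)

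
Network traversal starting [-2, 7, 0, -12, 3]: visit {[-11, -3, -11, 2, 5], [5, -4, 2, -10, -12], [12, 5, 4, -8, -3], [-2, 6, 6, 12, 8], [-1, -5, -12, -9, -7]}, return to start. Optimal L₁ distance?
206
(one optimal route: (-2, 7, 0, -12, 3) → (12, 5, 4, -8, -3) → (5, -4, 2, -10, -12) → (-1, -5, -12, -9, -7) → (-11, -3, -11, 2, 5) → (-2, 6, 6, 12, 8) → (-2, 7, 0, -12, 3))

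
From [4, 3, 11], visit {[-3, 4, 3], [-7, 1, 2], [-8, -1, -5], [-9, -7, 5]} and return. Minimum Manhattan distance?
80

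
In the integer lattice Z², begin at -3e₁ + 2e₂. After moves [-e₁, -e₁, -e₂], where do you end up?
(-5, 1)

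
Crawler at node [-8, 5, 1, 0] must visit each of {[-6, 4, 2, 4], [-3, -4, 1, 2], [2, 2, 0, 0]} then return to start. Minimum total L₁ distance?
50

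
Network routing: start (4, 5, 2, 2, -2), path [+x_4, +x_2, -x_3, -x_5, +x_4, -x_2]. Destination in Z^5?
(4, 5, 1, 4, -3)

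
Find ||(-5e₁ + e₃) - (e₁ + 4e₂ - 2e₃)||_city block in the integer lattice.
13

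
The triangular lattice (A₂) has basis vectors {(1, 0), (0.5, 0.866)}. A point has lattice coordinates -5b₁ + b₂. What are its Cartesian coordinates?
(-4.5, 0.866)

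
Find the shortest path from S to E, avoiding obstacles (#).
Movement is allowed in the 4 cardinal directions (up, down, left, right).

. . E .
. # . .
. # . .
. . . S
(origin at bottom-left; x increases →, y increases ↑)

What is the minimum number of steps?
4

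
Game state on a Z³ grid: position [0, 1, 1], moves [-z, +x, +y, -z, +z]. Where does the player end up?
(1, 2, 0)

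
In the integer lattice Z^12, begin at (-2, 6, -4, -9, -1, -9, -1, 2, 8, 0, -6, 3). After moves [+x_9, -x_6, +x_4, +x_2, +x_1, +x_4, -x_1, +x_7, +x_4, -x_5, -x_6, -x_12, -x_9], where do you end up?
(-2, 7, -4, -6, -2, -11, 0, 2, 8, 0, -6, 2)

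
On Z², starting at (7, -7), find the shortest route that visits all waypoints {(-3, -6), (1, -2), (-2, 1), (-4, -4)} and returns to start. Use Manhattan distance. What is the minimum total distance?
38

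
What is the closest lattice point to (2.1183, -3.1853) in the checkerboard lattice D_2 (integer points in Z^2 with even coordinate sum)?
(2, -4)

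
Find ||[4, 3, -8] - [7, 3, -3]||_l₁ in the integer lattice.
8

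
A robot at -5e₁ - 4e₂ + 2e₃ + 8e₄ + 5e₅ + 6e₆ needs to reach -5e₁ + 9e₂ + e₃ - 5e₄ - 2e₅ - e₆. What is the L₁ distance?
41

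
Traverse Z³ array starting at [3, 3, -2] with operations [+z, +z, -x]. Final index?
(2, 3, 0)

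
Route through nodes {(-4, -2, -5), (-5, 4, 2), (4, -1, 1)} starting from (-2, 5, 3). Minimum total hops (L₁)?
34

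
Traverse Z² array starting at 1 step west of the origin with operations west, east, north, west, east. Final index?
(-1, 1)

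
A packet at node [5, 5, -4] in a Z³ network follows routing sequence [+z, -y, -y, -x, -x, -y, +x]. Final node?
(4, 2, -3)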